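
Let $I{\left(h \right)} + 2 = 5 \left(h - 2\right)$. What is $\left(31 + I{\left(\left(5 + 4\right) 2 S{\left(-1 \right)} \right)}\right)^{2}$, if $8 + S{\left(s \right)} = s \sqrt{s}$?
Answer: $483301 + 126180 i \approx 4.833 \cdot 10^{5} + 1.2618 \cdot 10^{5} i$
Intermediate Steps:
$S{\left(s \right)} = -8 + s^{\frac{3}{2}}$ ($S{\left(s \right)} = -8 + s \sqrt{s} = -8 + s^{\frac{3}{2}}$)
$I{\left(h \right)} = -12 + 5 h$ ($I{\left(h \right)} = -2 + 5 \left(h - 2\right) = -2 + 5 \left(-2 + h\right) = -2 + \left(-10 + 5 h\right) = -12 + 5 h$)
$\left(31 + I{\left(\left(5 + 4\right) 2 S{\left(-1 \right)} \right)}\right)^{2} = \left(31 - \left(12 - 5 \left(5 + 4\right) 2 \left(-8 + \left(-1\right)^{\frac{3}{2}}\right)\right)\right)^{2} = \left(31 - \left(12 - 5 \cdot 9 \cdot 2 \left(-8 - i\right)\right)\right)^{2} = \left(31 - \left(12 - 5 \cdot 18 \left(-8 - i\right)\right)\right)^{2} = \left(31 - \left(12 - 5 \left(-144 - 18 i\right)\right)\right)^{2} = \left(31 - \left(732 + 90 i\right)\right)^{2} = \left(-701 - 90 i\right)^{2}$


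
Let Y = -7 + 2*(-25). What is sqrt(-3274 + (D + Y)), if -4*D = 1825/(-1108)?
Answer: I*sqrt(4088843259)/1108 ≈ 57.711*I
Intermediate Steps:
D = 1825/4432 (D = -1825/(4*(-1108)) = -1825*(-1)/(4*1108) = -1/4*(-1825/1108) = 1825/4432 ≈ 0.41178)
Y = -57 (Y = -7 - 50 = -57)
sqrt(-3274 + (D + Y)) = sqrt(-3274 + (1825/4432 - 57)) = sqrt(-3274 - 250799/4432) = sqrt(-14761167/4432) = I*sqrt(4088843259)/1108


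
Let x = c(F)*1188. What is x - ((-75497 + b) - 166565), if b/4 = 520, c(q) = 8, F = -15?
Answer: 249486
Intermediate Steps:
b = 2080 (b = 4*520 = 2080)
x = 9504 (x = 8*1188 = 9504)
x - ((-75497 + b) - 166565) = 9504 - ((-75497 + 2080) - 166565) = 9504 - (-73417 - 166565) = 9504 - 1*(-239982) = 9504 + 239982 = 249486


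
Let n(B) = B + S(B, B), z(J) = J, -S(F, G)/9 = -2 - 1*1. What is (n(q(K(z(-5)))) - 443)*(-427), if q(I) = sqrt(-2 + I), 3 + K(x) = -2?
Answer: 177632 - 427*I*sqrt(7) ≈ 1.7763e+5 - 1129.7*I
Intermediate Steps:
S(F, G) = 27 (S(F, G) = -9*(-2 - 1*1) = -9*(-2 - 1) = -9*(-3) = 27)
K(x) = -5 (K(x) = -3 - 2 = -5)
n(B) = 27 + B (n(B) = B + 27 = 27 + B)
(n(q(K(z(-5)))) - 443)*(-427) = ((27 + sqrt(-2 - 5)) - 443)*(-427) = ((27 + sqrt(-7)) - 443)*(-427) = ((27 + I*sqrt(7)) - 443)*(-427) = (-416 + I*sqrt(7))*(-427) = 177632 - 427*I*sqrt(7)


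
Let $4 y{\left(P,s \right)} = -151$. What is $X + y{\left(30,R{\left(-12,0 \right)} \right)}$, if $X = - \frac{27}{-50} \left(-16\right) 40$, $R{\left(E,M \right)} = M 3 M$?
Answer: $- \frac{7667}{20} \approx -383.35$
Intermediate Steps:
$R{\left(E,M \right)} = 3 M^{2}$ ($R{\left(E,M \right)} = 3 M M = 3 M^{2}$)
$y{\left(P,s \right)} = - \frac{151}{4}$ ($y{\left(P,s \right)} = \frac{1}{4} \left(-151\right) = - \frac{151}{4}$)
$X = - \frac{1728}{5}$ ($X = \left(-27\right) \left(- \frac{1}{50}\right) \left(-16\right) 40 = \frac{27}{50} \left(-16\right) 40 = \left(- \frac{216}{25}\right) 40 = - \frac{1728}{5} \approx -345.6$)
$X + y{\left(30,R{\left(-12,0 \right)} \right)} = - \frac{1728}{5} - \frac{151}{4} = - \frac{7667}{20}$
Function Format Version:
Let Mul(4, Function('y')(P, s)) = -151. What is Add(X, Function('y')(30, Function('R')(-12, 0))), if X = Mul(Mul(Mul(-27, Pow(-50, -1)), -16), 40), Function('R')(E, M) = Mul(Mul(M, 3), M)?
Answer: Rational(-7667, 20) ≈ -383.35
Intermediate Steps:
Function('R')(E, M) = Mul(3, Pow(M, 2)) (Function('R')(E, M) = Mul(Mul(3, M), M) = Mul(3, Pow(M, 2)))
Function('y')(P, s) = Rational(-151, 4) (Function('y')(P, s) = Mul(Rational(1, 4), -151) = Rational(-151, 4))
X = Rational(-1728, 5) (X = Mul(Mul(Mul(-27, Rational(-1, 50)), -16), 40) = Mul(Mul(Rational(27, 50), -16), 40) = Mul(Rational(-216, 25), 40) = Rational(-1728, 5) ≈ -345.60)
Add(X, Function('y')(30, Function('R')(-12, 0))) = Add(Rational(-1728, 5), Rational(-151, 4)) = Rational(-7667, 20)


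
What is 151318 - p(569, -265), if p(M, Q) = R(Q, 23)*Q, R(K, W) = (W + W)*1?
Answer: 163508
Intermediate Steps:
R(K, W) = 2*W (R(K, W) = (2*W)*1 = 2*W)
p(M, Q) = 46*Q (p(M, Q) = (2*23)*Q = 46*Q)
151318 - p(569, -265) = 151318 - 46*(-265) = 151318 - 1*(-12190) = 151318 + 12190 = 163508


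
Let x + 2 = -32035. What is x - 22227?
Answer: -54264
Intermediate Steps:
x = -32037 (x = -2 - 32035 = -32037)
x - 22227 = -32037 - 22227 = -54264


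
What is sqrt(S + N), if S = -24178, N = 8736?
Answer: I*sqrt(15442) ≈ 124.27*I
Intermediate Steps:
sqrt(S + N) = sqrt(-24178 + 8736) = sqrt(-15442) = I*sqrt(15442)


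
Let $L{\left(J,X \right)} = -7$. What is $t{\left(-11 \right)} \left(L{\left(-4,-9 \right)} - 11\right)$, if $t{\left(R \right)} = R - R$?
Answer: $0$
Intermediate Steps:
$t{\left(R \right)} = 0$
$t{\left(-11 \right)} \left(L{\left(-4,-9 \right)} - 11\right) = 0 \left(-7 - 11\right) = 0 \left(-18\right) = 0$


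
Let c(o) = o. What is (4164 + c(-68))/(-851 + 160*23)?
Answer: 4096/2829 ≈ 1.4479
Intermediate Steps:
(4164 + c(-68))/(-851 + 160*23) = (4164 - 68)/(-851 + 160*23) = 4096/(-851 + 3680) = 4096/2829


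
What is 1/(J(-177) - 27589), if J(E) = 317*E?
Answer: -1/83698 ≈ -1.1948e-5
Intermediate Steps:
1/(J(-177) - 27589) = 1/(317*(-177) - 27589) = 1/(-56109 - 27589) = 1/(-83698) = -1/83698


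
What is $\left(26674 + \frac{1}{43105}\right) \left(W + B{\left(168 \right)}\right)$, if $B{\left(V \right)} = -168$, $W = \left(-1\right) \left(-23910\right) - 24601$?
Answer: $- \frac{987663400289}{43105} \approx -2.2913 \cdot 10^{7}$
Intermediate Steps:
$W = -691$ ($W = 23910 - 24601 = -691$)
$\left(26674 + \frac{1}{43105}\right) \left(W + B{\left(168 \right)}\right) = \left(26674 + \frac{1}{43105}\right) \left(-691 - 168\right) = \left(26674 + \frac{1}{43105}\right) \left(-859\right) = \frac{1149782771}{43105} \left(-859\right) = - \frac{987663400289}{43105}$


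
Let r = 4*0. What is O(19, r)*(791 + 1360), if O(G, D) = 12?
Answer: 25812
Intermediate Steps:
r = 0
O(19, r)*(791 + 1360) = 12*(791 + 1360) = 12*2151 = 25812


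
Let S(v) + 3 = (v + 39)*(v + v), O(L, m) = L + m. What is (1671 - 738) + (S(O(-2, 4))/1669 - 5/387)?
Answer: 602681461/645903 ≈ 933.08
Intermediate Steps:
S(v) = -3 + 2*v*(39 + v) (S(v) = -3 + (v + 39)*(v + v) = -3 + (39 + v)*(2*v) = -3 + 2*v*(39 + v))
(1671 - 738) + (S(O(-2, 4))/1669 - 5/387) = (1671 - 738) + ((-3 + 2*(-2 + 4)**2 + 78*(-2 + 4))/1669 - 5/387) = 933 + ((-3 + 2*2**2 + 78*2)*(1/1669) - 5*1/387) = 933 + ((-3 + 2*4 + 156)*(1/1669) - 5/387) = 933 + ((-3 + 8 + 156)*(1/1669) - 5/387) = 933 + (161*(1/1669) - 5/387) = 933 + (161/1669 - 5/387) = 933 + 53962/645903 = 602681461/645903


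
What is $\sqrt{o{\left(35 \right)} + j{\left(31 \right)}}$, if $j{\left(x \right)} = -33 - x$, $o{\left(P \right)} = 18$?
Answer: $i \sqrt{46} \approx 6.7823 i$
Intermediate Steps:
$\sqrt{o{\left(35 \right)} + j{\left(31 \right)}} = \sqrt{18 - 64} = \sqrt{-46} = i \sqrt{46}$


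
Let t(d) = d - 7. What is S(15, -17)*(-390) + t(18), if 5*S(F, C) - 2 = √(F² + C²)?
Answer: -145 - 78*√514 ≈ -1913.4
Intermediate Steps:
t(d) = -7 + d
S(F, C) = ⅖ + √(C² + F²)/5 (S(F, C) = ⅖ + √(F² + C²)/5 = ⅖ + √(C² + F²)/5)
S(15, -17)*(-390) + t(18) = (⅖ + √((-17)² + 15²)/5)*(-390) + (-7 + 18) = (⅖ + √(289 + 225)/5)*(-390) + 11 = (⅖ + √514/5)*(-390) + 11 = (-156 - 78*√514) + 11 = -145 - 78*√514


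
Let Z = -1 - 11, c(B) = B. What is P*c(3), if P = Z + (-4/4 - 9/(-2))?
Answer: -51/2 ≈ -25.500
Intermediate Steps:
Z = -12
P = -17/2 (P = -12 + (-4/4 - 9/(-2)) = -12 + (-4*¼ - 9*(-½)) = -12 + (-1 + 9/2) = -12 + 7/2 = -17/2 ≈ -8.5000)
P*c(3) = -17/2*3 = -51/2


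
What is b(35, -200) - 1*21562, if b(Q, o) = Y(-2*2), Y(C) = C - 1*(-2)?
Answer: -21564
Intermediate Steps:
Y(C) = 2 + C (Y(C) = C + 2 = 2 + C)
b(Q, o) = -2 (b(Q, o) = 2 - 2*2 = 2 - 4 = -2)
b(35, -200) - 1*21562 = -2 - 1*21562 = -2 - 21562 = -21564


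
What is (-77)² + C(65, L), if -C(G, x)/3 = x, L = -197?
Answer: 6520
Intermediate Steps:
C(G, x) = -3*x
(-77)² + C(65, L) = (-77)² - 3*(-197) = 5929 + 591 = 6520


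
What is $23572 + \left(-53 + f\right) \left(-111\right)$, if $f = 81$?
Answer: $20464$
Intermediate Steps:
$23572 + \left(-53 + f\right) \left(-111\right) = 23572 + \left(-53 + 81\right) \left(-111\right) = 23572 + 28 \left(-111\right) = 23572 - 3108 = 20464$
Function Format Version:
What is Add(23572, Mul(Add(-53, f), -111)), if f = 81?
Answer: 20464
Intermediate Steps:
Add(23572, Mul(Add(-53, f), -111)) = Add(23572, Mul(Add(-53, 81), -111)) = Add(23572, Mul(28, -111)) = Add(23572, -3108) = 20464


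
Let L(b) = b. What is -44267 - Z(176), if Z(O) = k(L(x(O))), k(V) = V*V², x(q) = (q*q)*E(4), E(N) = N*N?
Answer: -121740744925949163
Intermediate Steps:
E(N) = N²
x(q) = 16*q² (x(q) = (q*q)*4² = q²*16 = 16*q²)
k(V) = V³
Z(O) = 4096*O⁶ (Z(O) = (16*O²)³ = 4096*O⁶)
-44267 - Z(176) = -44267 - 4096*176⁶ = -44267 - 4096*29721861554176 = -44267 - 1*121740744925904896 = -44267 - 121740744925904896 = -121740744925949163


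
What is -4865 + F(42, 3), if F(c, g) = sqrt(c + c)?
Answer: -4865 + 2*sqrt(21) ≈ -4855.8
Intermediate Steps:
F(c, g) = sqrt(2)*sqrt(c) (F(c, g) = sqrt(2*c) = sqrt(2)*sqrt(c))
-4865 + F(42, 3) = -4865 + sqrt(2)*sqrt(42) = -4865 + 2*sqrt(21)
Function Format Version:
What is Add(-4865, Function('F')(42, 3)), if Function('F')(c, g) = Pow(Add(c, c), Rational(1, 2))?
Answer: Add(-4865, Mul(2, Pow(21, Rational(1, 2)))) ≈ -4855.8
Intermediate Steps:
Function('F')(c, g) = Mul(Pow(2, Rational(1, 2)), Pow(c, Rational(1, 2))) (Function('F')(c, g) = Pow(Mul(2, c), Rational(1, 2)) = Mul(Pow(2, Rational(1, 2)), Pow(c, Rational(1, 2))))
Add(-4865, Function('F')(42, 3)) = Add(-4865, Mul(Pow(2, Rational(1, 2)), Pow(42, Rational(1, 2)))) = Add(-4865, Mul(2, Pow(21, Rational(1, 2))))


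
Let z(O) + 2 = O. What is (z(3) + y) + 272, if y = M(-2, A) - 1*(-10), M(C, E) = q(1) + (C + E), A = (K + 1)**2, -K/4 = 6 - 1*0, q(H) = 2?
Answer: 812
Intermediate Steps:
K = -24 (K = -4*(6 - 1*0) = -4*(6 + 0) = -4*6 = -24)
z(O) = -2 + O
A = 529 (A = (-24 + 1)**2 = (-23)**2 = 529)
M(C, E) = 2 + C + E (M(C, E) = 2 + (C + E) = 2 + C + E)
y = 539 (y = (2 - 2 + 529) - 1*(-10) = 529 + 10 = 539)
(z(3) + y) + 272 = ((-2 + 3) + 539) + 272 = (1 + 539) + 272 = 540 + 272 = 812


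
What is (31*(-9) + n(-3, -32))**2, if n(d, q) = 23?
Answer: 65536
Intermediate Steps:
(31*(-9) + n(-3, -32))**2 = (31*(-9) + 23)**2 = (-279 + 23)**2 = (-256)**2 = 65536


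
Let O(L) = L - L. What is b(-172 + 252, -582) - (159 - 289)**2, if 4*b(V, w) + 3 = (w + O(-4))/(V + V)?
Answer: -5408531/320 ≈ -16902.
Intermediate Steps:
O(L) = 0
b(V, w) = -3/4 + w/(8*V) (b(V, w) = -3/4 + ((w + 0)/(V + V))/4 = -3/4 + (w/((2*V)))/4 = -3/4 + (w*(1/(2*V)))/4 = -3/4 + (w/(2*V))/4 = -3/4 + w/(8*V))
b(-172 + 252, -582) - (159 - 289)**2 = (-582 - 6*(-172 + 252))/(8*(-172 + 252)) - (159 - 289)**2 = (1/8)*(-582 - 6*80)/80 - 1*(-130)**2 = (1/8)*(1/80)*(-582 - 480) - 1*16900 = (1/8)*(1/80)*(-1062) - 16900 = -531/320 - 16900 = -5408531/320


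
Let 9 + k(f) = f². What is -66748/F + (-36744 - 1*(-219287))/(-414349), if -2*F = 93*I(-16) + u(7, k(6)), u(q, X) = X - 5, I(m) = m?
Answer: -27790771071/303717817 ≈ -91.502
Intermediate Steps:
k(f) = -9 + f²
u(q, X) = -5 + X
F = 733 (F = -(93*(-16) + (-5 + (-9 + 6²)))/2 = -(-1488 + (-5 + (-9 + 36)))/2 = -(-1488 + (-5 + 27))/2 = -(-1488 + 22)/2 = -½*(-1466) = 733)
-66748/F + (-36744 - 1*(-219287))/(-414349) = -66748/733 + (-36744 - 1*(-219287))/(-414349) = -66748*1/733 + (-36744 + 219287)*(-1/414349) = -66748/733 + 182543*(-1/414349) = -66748/733 - 182543/414349 = -27790771071/303717817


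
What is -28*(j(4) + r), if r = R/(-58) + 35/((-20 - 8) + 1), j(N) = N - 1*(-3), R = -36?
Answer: -138656/783 ≈ -177.08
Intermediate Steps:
j(N) = 3 + N (j(N) = N + 3 = 3 + N)
r = -529/783 (r = -36/(-58) + 35/((-20 - 8) + 1) = -36*(-1/58) + 35/(-28 + 1) = 18/29 + 35/(-27) = 18/29 + 35*(-1/27) = 18/29 - 35/27 = -529/783 ≈ -0.67561)
-28*(j(4) + r) = -28*((3 + 4) - 529/783) = -28*(7 - 529/783) = -28*4952/783 = -138656/783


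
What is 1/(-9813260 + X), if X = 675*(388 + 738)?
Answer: -1/9053210 ≈ -1.1046e-7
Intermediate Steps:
X = 760050 (X = 675*1126 = 760050)
1/(-9813260 + X) = 1/(-9813260 + 760050) = 1/(-9053210) = -1/9053210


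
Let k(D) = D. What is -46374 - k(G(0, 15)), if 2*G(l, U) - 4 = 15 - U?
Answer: -46376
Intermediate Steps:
G(l, U) = 19/2 - U/2 (G(l, U) = 2 + (15 - U)/2 = 2 + (15/2 - U/2) = 19/2 - U/2)
-46374 - k(G(0, 15)) = -46374 - (19/2 - 1/2*15) = -46374 - (19/2 - 15/2) = -46374 - 1*2 = -46374 - 2 = -46376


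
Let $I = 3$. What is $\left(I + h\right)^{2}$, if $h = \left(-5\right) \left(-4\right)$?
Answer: $529$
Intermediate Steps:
$h = 20$
$\left(I + h\right)^{2} = \left(3 + 20\right)^{2} = 23^{2} = 529$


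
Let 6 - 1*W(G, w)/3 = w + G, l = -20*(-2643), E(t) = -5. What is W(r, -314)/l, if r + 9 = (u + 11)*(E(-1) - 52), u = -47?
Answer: -1723/17620 ≈ -0.097787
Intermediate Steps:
l = 52860
r = 2043 (r = -9 + (-47 + 11)*(-5 - 52) = -9 - 36*(-57) = -9 + 2052 = 2043)
W(G, w) = 18 - 3*G - 3*w (W(G, w) = 18 - 3*(w + G) = 18 - 3*(G + w) = 18 + (-3*G - 3*w) = 18 - 3*G - 3*w)
W(r, -314)/l = (18 - 3*2043 - 3*(-314))/52860 = (18 - 6129 + 942)*(1/52860) = -5169*1/52860 = -1723/17620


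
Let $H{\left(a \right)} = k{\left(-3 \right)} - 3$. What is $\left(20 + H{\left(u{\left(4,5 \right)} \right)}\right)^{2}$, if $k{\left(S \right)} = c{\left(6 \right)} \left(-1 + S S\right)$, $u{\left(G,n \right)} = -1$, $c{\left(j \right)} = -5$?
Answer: $529$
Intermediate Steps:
$k{\left(S \right)} = 5 - 5 S^{2}$ ($k{\left(S \right)} = - 5 \left(-1 + S S\right) = - 5 \left(-1 + S^{2}\right) = 5 - 5 S^{2}$)
$H{\left(a \right)} = -43$ ($H{\left(a \right)} = \left(5 - 5 \left(-3\right)^{2}\right) - 3 = \left(5 - 45\right) - 3 = -40 - 3 = -43$)
$\left(20 + H{\left(u{\left(4,5 \right)} \right)}\right)^{2} = \left(20 - 43\right)^{2} = \left(-23\right)^{2} = 529$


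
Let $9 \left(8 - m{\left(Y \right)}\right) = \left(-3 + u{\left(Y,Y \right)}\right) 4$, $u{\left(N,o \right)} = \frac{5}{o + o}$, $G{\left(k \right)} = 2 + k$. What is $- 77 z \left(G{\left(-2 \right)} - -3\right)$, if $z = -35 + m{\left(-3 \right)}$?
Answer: $\frac{52591}{9} \approx 5843.4$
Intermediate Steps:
$u{\left(N,o \right)} = \frac{5}{2 o}$
$m{\left(Y \right)} = \frac{28}{3} - \frac{10}{9 Y}$ ($m{\left(Y \right)} = 8 - \frac{\left(-3 + \frac{5}{2 Y}\right) 4}{9} = 8 - \frac{-12 + \frac{10}{Y}}{9} = 8 + \left(\frac{4}{3} - \frac{10}{9 Y}\right) = \frac{28}{3} - \frac{10}{9 Y}$)
$z = - \frac{683}{27}$ ($z = -35 + \frac{2 \left(-5 + 42 \left(-3\right)\right)}{9 \left(-3\right)} = -35 + \frac{2}{9} \left(- \frac{1}{3}\right) \left(-5 - 126\right) = -35 + \frac{2}{9} \left(- \frac{1}{3}\right) \left(-131\right) = -35 + \frac{262}{27} = - \frac{683}{27} \approx -25.296$)
$- 77 z \left(G{\left(-2 \right)} - -3\right) = \left(-77\right) \left(- \frac{683}{27}\right) \left(\left(2 - 2\right) - -3\right) = \frac{52591 \left(0 + 3\right)}{27} = \frac{52591}{27} \cdot 3 = \frac{52591}{9}$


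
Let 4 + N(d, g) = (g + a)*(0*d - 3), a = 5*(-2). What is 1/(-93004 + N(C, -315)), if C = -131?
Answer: -1/92033 ≈ -1.0866e-5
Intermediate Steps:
a = -10
N(d, g) = 26 - 3*g (N(d, g) = -4 + (g - 10)*(0*d - 3) = -4 + (-10 + g)*(0 - 3) = -4 + (-10 + g)*(-3) = -4 + (30 - 3*g) = 26 - 3*g)
1/(-93004 + N(C, -315)) = 1/(-93004 + (26 - 3*(-315))) = 1/(-93004 + (26 + 945)) = 1/(-93004 + 971) = 1/(-92033) = -1/92033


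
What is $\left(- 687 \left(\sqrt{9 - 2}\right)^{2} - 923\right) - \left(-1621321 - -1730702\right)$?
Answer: $-115113$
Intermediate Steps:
$\left(- 687 \left(\sqrt{9 - 2}\right)^{2} - 923\right) - \left(-1621321 - -1730702\right) = \left(- 687 \left(\sqrt{7}\right)^{2} - 923\right) - \left(-1621321 + 1730702\right) = \left(\left(-687\right) 7 - 923\right) - 109381 = \left(-4809 - 923\right) - 109381 = -5732 - 109381 = -115113$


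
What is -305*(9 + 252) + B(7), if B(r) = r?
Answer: -79598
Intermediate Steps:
-305*(9 + 252) + B(7) = -305*(9 + 252) + 7 = -305*261 + 7 = -79605 + 7 = -79598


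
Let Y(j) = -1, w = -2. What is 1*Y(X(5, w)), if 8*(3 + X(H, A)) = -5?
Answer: -1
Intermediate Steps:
X(H, A) = -29/8 (X(H, A) = -3 + (1/8)*(-5) = -3 - 5/8 = -29/8)
1*Y(X(5, w)) = 1*(-1) = -1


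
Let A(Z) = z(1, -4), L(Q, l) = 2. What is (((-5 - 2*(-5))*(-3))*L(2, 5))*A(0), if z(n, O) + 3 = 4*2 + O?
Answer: -30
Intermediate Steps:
z(n, O) = 5 + O (z(n, O) = -3 + (4*2 + O) = -3 + (8 + O) = 5 + O)
A(Z) = 1 (A(Z) = 5 - 4 = 1)
(((-5 - 2*(-5))*(-3))*L(2, 5))*A(0) = (((-5 - 2*(-5))*(-3))*2)*1 = (((-5 + 10)*(-3))*2)*1 = ((5*(-3))*2)*1 = -15*2*1 = -30*1 = -30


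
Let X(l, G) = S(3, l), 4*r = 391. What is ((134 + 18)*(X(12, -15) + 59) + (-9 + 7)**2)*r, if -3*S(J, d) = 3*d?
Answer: 698717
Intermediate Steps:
r = 391/4 (r = (1/4)*391 = 391/4 ≈ 97.750)
S(J, d) = -d
X(l, G) = -l
((134 + 18)*(X(12, -15) + 59) + (-9 + 7)**2)*r = ((134 + 18)*(-1*12 + 59) + (-9 + 7)**2)*(391/4) = (152*(-12 + 59) + (-2)**2)*(391/4) = (152*47 + 4)*(391/4) = (7144 + 4)*(391/4) = 7148*(391/4) = 698717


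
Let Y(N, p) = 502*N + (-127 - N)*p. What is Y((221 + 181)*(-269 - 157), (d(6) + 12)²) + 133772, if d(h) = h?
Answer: -30390232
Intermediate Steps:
Y(N, p) = 502*N + p*(-127 - N)
Y((221 + 181)*(-269 - 157), (d(6) + 12)²) + 133772 = (-127*(6 + 12)² + 502*((221 + 181)*(-269 - 157)) - (221 + 181)*(-269 - 157)*(6 + 12)²) + 133772 = (-127*18² + 502*(402*(-426)) - 1*402*(-426)*18²) + 133772 = (-127*324 + 502*(-171252) - 1*(-171252)*324) + 133772 = (-41148 - 85968504 + 55485648) + 133772 = -30524004 + 133772 = -30390232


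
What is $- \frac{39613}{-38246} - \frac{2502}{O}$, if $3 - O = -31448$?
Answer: $\frac{1150176971}{1202874946} \approx 0.95619$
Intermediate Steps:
$O = 31451$ ($O = 3 - -31448 = 3 + 31448 = 31451$)
$- \frac{39613}{-38246} - \frac{2502}{O} = - \frac{39613}{-38246} - \frac{2502}{31451} = \left(-39613\right) \left(- \frac{1}{38246}\right) - \frac{2502}{31451} = \frac{39613}{38246} - \frac{2502}{31451} = \frac{1150176971}{1202874946}$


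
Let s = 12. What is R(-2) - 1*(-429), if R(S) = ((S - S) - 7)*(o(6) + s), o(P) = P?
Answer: 303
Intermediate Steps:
R(S) = -126 (R(S) = ((S - S) - 7)*(6 + 12) = (0 - 7)*18 = -7*18 = -126)
R(-2) - 1*(-429) = -126 - 1*(-429) = -126 + 429 = 303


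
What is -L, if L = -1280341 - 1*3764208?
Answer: 5044549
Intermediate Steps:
L = -5044549 (L = -1280341 - 3764208 = -5044549)
-L = -1*(-5044549) = 5044549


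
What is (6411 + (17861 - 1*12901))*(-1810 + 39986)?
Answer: 434099296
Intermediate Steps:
(6411 + (17861 - 1*12901))*(-1810 + 39986) = (6411 + (17861 - 12901))*38176 = (6411 + 4960)*38176 = 11371*38176 = 434099296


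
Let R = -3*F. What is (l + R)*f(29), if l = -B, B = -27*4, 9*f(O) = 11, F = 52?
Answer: -176/3 ≈ -58.667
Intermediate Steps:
f(O) = 11/9 (f(O) = (⅑)*11 = 11/9)
B = -108
R = -156 (R = -3*52 = -156)
l = 108 (l = -1*(-108) = 108)
(l + R)*f(29) = (108 - 156)*(11/9) = -48*11/9 = -176/3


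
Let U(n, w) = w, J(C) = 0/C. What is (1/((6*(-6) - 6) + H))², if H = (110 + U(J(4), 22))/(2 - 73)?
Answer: 5041/9696996 ≈ 0.00051985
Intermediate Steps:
J(C) = 0
H = -132/71 (H = (110 + 22)/(2 - 73) = 132/(-71) = 132*(-1/71) = -132/71 ≈ -1.8592)
(1/((6*(-6) - 6) + H))² = (1/((6*(-6) - 6) - 132/71))² = (1/((-36 - 6) - 132/71))² = (1/(-42 - 132/71))² = (1/(-3114/71))² = (-71/3114)² = 5041/9696996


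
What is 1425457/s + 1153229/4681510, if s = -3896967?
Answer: -2179195843627/18243689980170 ≈ -0.11945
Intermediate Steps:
1425457/s + 1153229/4681510 = 1425457/(-3896967) + 1153229/4681510 = 1425457*(-1/3896967) + 1153229*(1/4681510) = -1425457/3896967 + 1153229/4681510 = -2179195843627/18243689980170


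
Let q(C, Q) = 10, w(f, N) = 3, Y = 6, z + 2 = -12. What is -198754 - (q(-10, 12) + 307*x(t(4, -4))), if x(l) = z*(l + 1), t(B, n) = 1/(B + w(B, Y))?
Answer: -193852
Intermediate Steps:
z = -14 (z = -2 - 12 = -14)
t(B, n) = 1/(3 + B) (t(B, n) = 1/(B + 3) = 1/(3 + B))
x(l) = -14 - 14*l (x(l) = -14*(l + 1) = -14*(1 + l) = -14 - 14*l)
-198754 - (q(-10, 12) + 307*x(t(4, -4))) = -198754 - (10 + 307*(-14 - 14/(3 + 4))) = -198754 - (10 + 307*(-14 - 14/7)) = -198754 - (10 + 307*(-14 - 14*1/7)) = -198754 - (10 + 307*(-14 - 2)) = -198754 - (10 + 307*(-16)) = -198754 - (10 - 4912) = -198754 - 1*(-4902) = -198754 + 4902 = -193852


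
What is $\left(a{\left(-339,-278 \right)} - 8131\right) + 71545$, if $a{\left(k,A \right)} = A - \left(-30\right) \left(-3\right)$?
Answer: $63046$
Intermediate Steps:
$a{\left(k,A \right)} = -90 + A$ ($a{\left(k,A \right)} = A - 90 = -90 + A$)
$\left(a{\left(-339,-278 \right)} - 8131\right) + 71545 = \left(\left(-90 - 278\right) - 8131\right) + 71545 = \left(-368 - 8131\right) + 71545 = -8499 + 71545 = 63046$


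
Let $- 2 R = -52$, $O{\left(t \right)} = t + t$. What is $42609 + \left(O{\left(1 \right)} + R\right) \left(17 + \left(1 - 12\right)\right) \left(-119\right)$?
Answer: $22617$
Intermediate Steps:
$O{\left(t \right)} = 2 t$
$R = 26$ ($R = \left(- \frac{1}{2}\right) \left(-52\right) = 26$)
$42609 + \left(O{\left(1 \right)} + R\right) \left(17 + \left(1 - 12\right)\right) \left(-119\right) = 42609 + \left(2 \cdot 1 + 26\right) \left(17 + \left(1 - 12\right)\right) \left(-119\right) = 42609 + \left(2 + 26\right) \left(17 + \left(1 - 12\right)\right) \left(-119\right) = 42609 + 28 \left(17 - 11\right) \left(-119\right) = 42609 + 28 \cdot 6 \left(-119\right) = 42609 + 168 \left(-119\right) = 42609 - 19992 = 22617$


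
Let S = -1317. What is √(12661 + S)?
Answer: 4*√709 ≈ 106.51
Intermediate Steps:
√(12661 + S) = √(12661 - 1317) = √11344 = 4*√709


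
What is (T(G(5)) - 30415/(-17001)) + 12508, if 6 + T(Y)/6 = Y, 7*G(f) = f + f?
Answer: 1485488269/119007 ≈ 12482.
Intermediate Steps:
G(f) = 2*f/7 (G(f) = (f + f)/7 = (2*f)/7 = 2*f/7)
T(Y) = -36 + 6*Y
(T(G(5)) - 30415/(-17001)) + 12508 = ((-36 + 6*((2/7)*5)) - 30415/(-17001)) + 12508 = ((-36 + 6*(10/7)) - 30415*(-1/17001)) + 12508 = ((-36 + 60/7) + 30415/17001) + 12508 = (-192/7 + 30415/17001) + 12508 = -3051287/119007 + 12508 = 1485488269/119007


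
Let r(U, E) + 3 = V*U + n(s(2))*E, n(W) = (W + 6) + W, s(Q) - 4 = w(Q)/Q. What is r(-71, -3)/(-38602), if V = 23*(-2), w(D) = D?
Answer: -3215/38602 ≈ -0.083286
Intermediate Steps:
s(Q) = 5 (s(Q) = 4 + Q/Q = 4 + 1 = 5)
n(W) = 6 + 2*W (n(W) = (6 + W) + W = 6 + 2*W)
V = -46
r(U, E) = -3 - 46*U + 16*E (r(U, E) = -3 + (-46*U + (6 + 2*5)*E) = -3 + (-46*U + (6 + 10)*E) = -3 + (-46*U + 16*E) = -3 - 46*U + 16*E)
r(-71, -3)/(-38602) = (-3 - 46*(-71) + 16*(-3))/(-38602) = (-3 + 3266 - 48)*(-1/38602) = 3215*(-1/38602) = -3215/38602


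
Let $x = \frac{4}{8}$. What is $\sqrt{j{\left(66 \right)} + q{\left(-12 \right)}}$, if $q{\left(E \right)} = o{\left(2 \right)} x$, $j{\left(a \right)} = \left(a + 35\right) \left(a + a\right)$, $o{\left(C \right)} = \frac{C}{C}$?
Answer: $\frac{\sqrt{53330}}{2} \approx 115.47$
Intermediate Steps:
$o{\left(C \right)} = 1$
$x = \frac{1}{2}$ ($x = 4 \cdot \frac{1}{8} = \frac{1}{2} \approx 0.5$)
$j{\left(a \right)} = 2 a \left(35 + a\right)$ ($j{\left(a \right)} = \left(35 + a\right) 2 a = 2 a \left(35 + a\right)$)
$q{\left(E \right)} = \frac{1}{2}$ ($q{\left(E \right)} = 1 \cdot \frac{1}{2} = \frac{1}{2}$)
$\sqrt{j{\left(66 \right)} + q{\left(-12 \right)}} = \sqrt{2 \cdot 66 \left(35 + 66\right) + \frac{1}{2}} = \sqrt{2 \cdot 66 \cdot 101 + \frac{1}{2}} = \sqrt{13332 + \frac{1}{2}} = \sqrt{\frac{26665}{2}} = \frac{\sqrt{53330}}{2}$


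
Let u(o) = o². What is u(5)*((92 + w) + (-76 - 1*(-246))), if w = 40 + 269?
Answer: 14275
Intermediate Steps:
w = 309
u(5)*((92 + w) + (-76 - 1*(-246))) = 5²*((92 + 309) + (-76 - 1*(-246))) = 25*(401 + (-76 + 246)) = 25*(401 + 170) = 25*571 = 14275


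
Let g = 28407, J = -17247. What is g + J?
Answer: 11160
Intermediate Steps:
g + J = 28407 - 17247 = 11160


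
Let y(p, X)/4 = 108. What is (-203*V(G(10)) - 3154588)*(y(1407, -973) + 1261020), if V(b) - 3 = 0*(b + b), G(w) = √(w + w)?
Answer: -3980129566044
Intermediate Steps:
G(w) = √2*√w (G(w) = √(2*w) = √2*√w)
y(p, X) = 432 (y(p, X) = 4*108 = 432)
V(b) = 3 (V(b) = 3 + 0*(b + b) = 3 + 0*(2*b) = 3 + 0 = 3)
(-203*V(G(10)) - 3154588)*(y(1407, -973) + 1261020) = (-203*3 - 3154588)*(432 + 1261020) = (-609 - 3154588)*1261452 = -3155197*1261452 = -3980129566044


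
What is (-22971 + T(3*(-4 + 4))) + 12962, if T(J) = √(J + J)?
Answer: -10009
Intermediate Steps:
T(J) = √2*√J (T(J) = √(2*J) = √2*√J)
(-22971 + T(3*(-4 + 4))) + 12962 = (-22971 + √2*√(3*(-4 + 4))) + 12962 = (-22971 + √2*√(3*0)) + 12962 = (-22971 + √2*√0) + 12962 = (-22971 + √2*0) + 12962 = (-22971 + 0) + 12962 = -22971 + 12962 = -10009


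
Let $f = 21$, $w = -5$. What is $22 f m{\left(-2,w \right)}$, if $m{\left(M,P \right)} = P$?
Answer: $-2310$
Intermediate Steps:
$22 f m{\left(-2,w \right)} = 22 \cdot 21 \left(-5\right) = 462 \left(-5\right) = -2310$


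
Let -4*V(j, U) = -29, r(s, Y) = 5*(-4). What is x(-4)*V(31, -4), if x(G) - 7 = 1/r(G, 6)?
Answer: 4031/80 ≈ 50.388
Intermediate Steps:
r(s, Y) = -20
V(j, U) = 29/4 (V(j, U) = -¼*(-29) = 29/4)
x(G) = 139/20 (x(G) = 7 + 1/(-20) = 7 - 1/20 = 139/20)
x(-4)*V(31, -4) = (139/20)*(29/4) = 4031/80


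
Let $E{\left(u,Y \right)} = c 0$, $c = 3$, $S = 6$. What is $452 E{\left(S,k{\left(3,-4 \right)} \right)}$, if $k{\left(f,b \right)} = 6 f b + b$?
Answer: $0$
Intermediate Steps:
$k{\left(f,b \right)} = b + 6 b f$ ($k{\left(f,b \right)} = 6 b f + b = b + 6 b f$)
$E{\left(u,Y \right)} = 0$ ($E{\left(u,Y \right)} = 3 \cdot 0 = 0$)
$452 E{\left(S,k{\left(3,-4 \right)} \right)} = 452 \cdot 0 = 0$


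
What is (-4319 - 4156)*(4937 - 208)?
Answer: -40078275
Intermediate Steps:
(-4319 - 4156)*(4937 - 208) = -8475*4729 = -40078275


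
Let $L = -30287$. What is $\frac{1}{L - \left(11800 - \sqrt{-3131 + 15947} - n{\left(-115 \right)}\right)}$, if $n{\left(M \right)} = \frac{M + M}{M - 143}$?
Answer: $- \frac{175088733}{7368750101152} - \frac{49923 \sqrt{89}}{7368750101152} \approx -2.3825 \cdot 10^{-5}$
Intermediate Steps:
$n{\left(M \right)} = \frac{2 M}{-143 + M}$
$\frac{1}{L - \left(11800 - \sqrt{-3131 + 15947} - n{\left(-115 \right)}\right)} = \frac{1}{-30287 - \left(11800 - \sqrt{-3131 + 15947} + \frac{230}{-143 - 115}\right)} = \frac{1}{-30287 - \left(\frac{1522085}{129} - 12 \sqrt{89}\right)} = \frac{1}{- \frac{5429108}{129} + 12 \sqrt{89}}$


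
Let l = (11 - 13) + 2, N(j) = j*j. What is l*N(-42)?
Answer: 0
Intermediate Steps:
N(j) = j**2
l = 0 (l = -2 + 2 = 0)
l*N(-42) = 0*(-42)**2 = 0*1764 = 0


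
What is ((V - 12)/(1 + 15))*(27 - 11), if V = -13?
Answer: -25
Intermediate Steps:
((V - 12)/(1 + 15))*(27 - 11) = ((-13 - 12)/(1 + 15))*(27 - 11) = -25/16*16 = -25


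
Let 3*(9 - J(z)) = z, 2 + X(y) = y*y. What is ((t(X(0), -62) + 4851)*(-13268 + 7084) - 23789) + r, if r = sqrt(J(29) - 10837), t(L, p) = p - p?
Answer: -30022373 + I*sqrt(97539)/3 ≈ -3.0022e+7 + 104.1*I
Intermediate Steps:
X(y) = -2 + y**2 (X(y) = -2 + y*y = -2 + y**2)
t(L, p) = 0
J(z) = 9 - z/3
r = I*sqrt(97539)/3 (r = sqrt((9 - 1/3*29) - 10837) = sqrt((9 - 29/3) - 10837) = sqrt(-2/3 - 10837) = sqrt(-32513/3) = I*sqrt(97539)/3 ≈ 104.1*I)
((t(X(0), -62) + 4851)*(-13268 + 7084) - 23789) + r = ((0 + 4851)*(-13268 + 7084) - 23789) + I*sqrt(97539)/3 = (4851*(-6184) - 23789) + I*sqrt(97539)/3 = (-29998584 - 23789) + I*sqrt(97539)/3 = -30022373 + I*sqrt(97539)/3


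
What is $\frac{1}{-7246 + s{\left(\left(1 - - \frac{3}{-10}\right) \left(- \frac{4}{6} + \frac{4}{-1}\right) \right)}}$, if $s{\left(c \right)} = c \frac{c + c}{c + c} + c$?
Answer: $- \frac{15}{108788} \approx -0.00013788$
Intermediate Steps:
$s{\left(c \right)} = 2 c$ ($s{\left(c \right)} = c \frac{2 c}{2 c} + c = c 2 c \frac{1}{2 c} + c = c 1 + c = c + c = 2 c$)
$\frac{1}{-7246 + s{\left(\left(1 - - \frac{3}{-10}\right) \left(- \frac{4}{6} + \frac{4}{-1}\right) \right)}} = \frac{1}{-7246 + 2 \left(1 - - \frac{3}{-10}\right) \left(- \frac{4}{6} + \frac{4}{-1}\right)} = \frac{1}{-7246 + 2 \left(1 - \left(-3\right) \left(- \frac{1}{10}\right)\right) \left(\left(-4\right) \frac{1}{6} + 4 \left(-1\right)\right)} = \frac{1}{-7246 + 2 \left(1 - \frac{3}{10}\right) \left(- \frac{2}{3} - 4\right)} = \frac{1}{-7246 + 2 \left(1 - \frac{3}{10}\right) \left(- \frac{14}{3}\right)} = \frac{1}{-7246 + 2 \cdot \frac{7}{10} \left(- \frac{14}{3}\right)} = \frac{1}{-7246 + 2 \left(- \frac{49}{15}\right)} = \frac{1}{-7246 - \frac{98}{15}} = \frac{1}{- \frac{108788}{15}} = - \frac{15}{108788}$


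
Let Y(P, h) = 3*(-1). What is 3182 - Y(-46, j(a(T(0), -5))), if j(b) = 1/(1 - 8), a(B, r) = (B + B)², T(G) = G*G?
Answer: 3185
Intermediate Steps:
T(G) = G²
a(B, r) = 4*B² (a(B, r) = (2*B)² = 4*B²)
j(b) = -⅐ (j(b) = 1/(-7) = -⅐)
Y(P, h) = -3
3182 - Y(-46, j(a(T(0), -5))) = 3182 - 1*(-3) = 3182 + 3 = 3185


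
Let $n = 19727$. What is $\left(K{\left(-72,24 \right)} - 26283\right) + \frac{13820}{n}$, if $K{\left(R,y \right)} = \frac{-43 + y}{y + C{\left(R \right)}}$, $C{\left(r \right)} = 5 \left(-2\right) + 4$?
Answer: $- \frac{9332851391}{355086} \approx -26283.0$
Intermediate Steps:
$C{\left(r \right)} = -6$ ($C{\left(r \right)} = -10 + 4 = -6$)
$K{\left(R,y \right)} = \frac{-43 + y}{-6 + y}$ ($K{\left(R,y \right)} = \frac{-43 + y}{y - 6} = \frac{-43 + y}{-6 + y}$)
$\left(K{\left(-72,24 \right)} - 26283\right) + \frac{13820}{n} = \left(\frac{-43 + 24}{-6 + 24} - 26283\right) + \frac{13820}{19727} = \left(\frac{1}{18} \left(-19\right) - 26283\right) + 13820 \cdot \frac{1}{19727} = \left(\frac{1}{18} \left(-19\right) - 26283\right) + \frac{13820}{19727} = \left(- \frac{19}{18} - 26283\right) + \frac{13820}{19727} = - \frac{473113}{18} + \frac{13820}{19727} = - \frac{9332851391}{355086}$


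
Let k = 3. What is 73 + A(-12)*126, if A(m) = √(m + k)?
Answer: 73 + 378*I ≈ 73.0 + 378.0*I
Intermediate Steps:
A(m) = √(3 + m) (A(m) = √(m + 3) = √(3 + m))
73 + A(-12)*126 = 73 + √(3 - 12)*126 = 73 + √(-9)*126 = 73 + (3*I)*126 = 73 + 378*I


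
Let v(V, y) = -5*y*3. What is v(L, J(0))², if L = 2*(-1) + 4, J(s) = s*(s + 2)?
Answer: 0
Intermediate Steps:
J(s) = s*(2 + s)
L = 2 (L = -2 + 4 = 2)
v(V, y) = -15*y
v(L, J(0))² = (-0*(2 + 0))² = (-0*2)² = (-15*0)² = 0² = 0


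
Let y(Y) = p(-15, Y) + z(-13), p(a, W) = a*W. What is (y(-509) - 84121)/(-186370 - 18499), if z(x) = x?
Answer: 76499/204869 ≈ 0.37340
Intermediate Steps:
p(a, W) = W*a
y(Y) = -13 - 15*Y (y(Y) = Y*(-15) - 13 = -15*Y - 13 = -13 - 15*Y)
(y(-509) - 84121)/(-186370 - 18499) = ((-13 - 15*(-509)) - 84121)/(-186370 - 18499) = ((-13 + 7635) - 84121)/(-204869) = (7622 - 84121)*(-1/204869) = -76499*(-1/204869) = 76499/204869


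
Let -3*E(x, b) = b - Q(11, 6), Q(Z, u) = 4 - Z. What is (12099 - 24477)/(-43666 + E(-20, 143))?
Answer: 2063/7286 ≈ 0.28315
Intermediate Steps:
E(x, b) = -7/3 - b/3 (E(x, b) = -(b - (4 - 1*11))/3 = -(b - (4 - 11))/3 = -(b - 1*(-7))/3 = -(b + 7)/3 = -(7 + b)/3 = -7/3 - b/3)
(12099 - 24477)/(-43666 + E(-20, 143)) = (12099 - 24477)/(-43666 + (-7/3 - 1/3*143)) = -12378/(-43666 + (-7/3 - 143/3)) = -12378/(-43666 - 50) = -12378/(-43716) = -12378*(-1/43716) = 2063/7286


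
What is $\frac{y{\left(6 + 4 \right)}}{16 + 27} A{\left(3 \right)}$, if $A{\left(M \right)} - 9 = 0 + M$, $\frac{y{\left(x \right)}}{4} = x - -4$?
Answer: $\frac{672}{43} \approx 15.628$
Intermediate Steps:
$y{\left(x \right)} = 16 + 4 x$ ($y{\left(x \right)} = 4 \left(x - -4\right) = 4 \left(x + 4\right) = 4 \left(4 + x\right) = 16 + 4 x$)
$A{\left(M \right)} = 9 + M$ ($A{\left(M \right)} = 9 + \left(0 + M\right) = 9 + M$)
$\frac{y{\left(6 + 4 \right)}}{16 + 27} A{\left(3 \right)} = \frac{16 + 4 \left(6 + 4\right)}{16 + 27} \left(9 + 3\right) = \frac{16 + 4 \cdot 10}{43} \cdot 12 = \frac{16 + 40}{43} \cdot 12 = \frac{1}{43} \cdot 56 \cdot 12 = \frac{56}{43} \cdot 12 = \frac{672}{43}$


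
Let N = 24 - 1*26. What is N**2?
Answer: 4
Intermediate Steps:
N = -2 (N = 24 - 26 = -2)
N**2 = (-2)**2 = 4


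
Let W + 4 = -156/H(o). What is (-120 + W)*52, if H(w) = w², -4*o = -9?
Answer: -217360/27 ≈ -8050.4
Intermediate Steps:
o = 9/4 (o = -¼*(-9) = 9/4 ≈ 2.2500)
W = -940/27 (W = -4 - 156/((9/4)²) = -4 - 156/81/16 = -4 - 156*16/81 = -4 - 832/27 = -940/27 ≈ -34.815)
(-120 + W)*52 = (-120 - 940/27)*52 = -4180/27*52 = -217360/27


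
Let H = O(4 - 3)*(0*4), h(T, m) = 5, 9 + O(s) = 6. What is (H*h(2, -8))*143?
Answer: 0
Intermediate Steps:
O(s) = -3 (O(s) = -9 + 6 = -3)
H = 0 (H = -0*4 = -3*0 = 0)
(H*h(2, -8))*143 = (0*5)*143 = 0*143 = 0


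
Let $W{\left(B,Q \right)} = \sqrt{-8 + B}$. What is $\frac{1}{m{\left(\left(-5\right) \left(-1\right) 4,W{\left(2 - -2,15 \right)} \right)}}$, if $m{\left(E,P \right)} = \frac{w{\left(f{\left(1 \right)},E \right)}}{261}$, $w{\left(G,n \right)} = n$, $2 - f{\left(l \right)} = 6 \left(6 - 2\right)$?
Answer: $\frac{261}{20} \approx 13.05$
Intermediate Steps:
$f{\left(l \right)} = -22$ ($f{\left(l \right)} = 2 - 6 \left(6 - 2\right) = 2 - 6 \cdot 4 = 2 - 24 = -22$)
$m{\left(E,P \right)} = \frac{E}{261}$
$\frac{1}{m{\left(\left(-5\right) \left(-1\right) 4,W{\left(2 - -2,15 \right)} \right)}} = \frac{1}{\frac{1}{261} \left(-5\right) \left(-1\right) 4} = \frac{1}{\frac{1}{261} \cdot 5 \cdot 4} = \frac{1}{\frac{1}{261} \cdot 20} = \frac{1}{\frac{20}{261}} = \frac{261}{20}$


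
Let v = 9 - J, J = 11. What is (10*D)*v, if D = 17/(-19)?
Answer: 340/19 ≈ 17.895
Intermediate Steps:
D = -17/19 (D = 17*(-1/19) = -17/19 ≈ -0.89474)
v = -2 (v = 9 - 1*11 = 9 - 11 = -2)
(10*D)*v = (10*(-17/19))*(-2) = -170/19*(-2) = 340/19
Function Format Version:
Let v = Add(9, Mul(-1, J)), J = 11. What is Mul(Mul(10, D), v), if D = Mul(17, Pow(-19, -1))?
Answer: Rational(340, 19) ≈ 17.895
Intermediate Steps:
D = Rational(-17, 19) (D = Mul(17, Rational(-1, 19)) = Rational(-17, 19) ≈ -0.89474)
v = -2 (v = Add(9, Mul(-1, 11)) = Add(9, -11) = -2)
Mul(Mul(10, D), v) = Mul(Mul(10, Rational(-17, 19)), -2) = Mul(Rational(-170, 19), -2) = Rational(340, 19)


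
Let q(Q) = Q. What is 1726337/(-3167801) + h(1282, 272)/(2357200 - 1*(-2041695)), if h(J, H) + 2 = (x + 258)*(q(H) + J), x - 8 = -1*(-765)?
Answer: -2518613133843/13934823979895 ≈ -0.18074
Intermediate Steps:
x = 773 (x = 8 - 1*(-765) = 8 + 765 = 773)
h(J, H) = -2 + 1031*H + 1031*J (h(J, H) = -2 + (773 + 258)*(H + J) = -2 + 1031*(H + J) = -2 + (1031*H + 1031*J) = -2 + 1031*H + 1031*J)
1726337/(-3167801) + h(1282, 272)/(2357200 - 1*(-2041695)) = 1726337/(-3167801) + (-2 + 1031*272 + 1031*1282)/(2357200 - 1*(-2041695)) = 1726337*(-1/3167801) + (-2 + 280432 + 1321742)/(2357200 + 2041695) = -1726337/3167801 + 1602172/4398895 = -2518613133843/13934823979895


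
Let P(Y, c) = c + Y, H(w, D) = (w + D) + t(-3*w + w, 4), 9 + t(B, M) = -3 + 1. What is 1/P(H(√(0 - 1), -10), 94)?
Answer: 73/5330 - I/5330 ≈ 0.013696 - 0.00018762*I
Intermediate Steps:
t(B, M) = -11 (t(B, M) = -9 + (-3 + 1) = -9 - 2 = -11)
H(w, D) = -11 + D + w (H(w, D) = (w + D) - 11 = (D + w) - 11 = -11 + D + w)
P(Y, c) = Y + c
1/P(H(√(0 - 1), -10), 94) = 1/((-11 - 10 + √(0 - 1)) + 94) = 1/((-11 - 10 + √(-1)) + 94) = 1/((-11 - 10 + I) + 94) = 1/((-21 + I) + 94) = 1/(73 + I) = (73 - I)/5330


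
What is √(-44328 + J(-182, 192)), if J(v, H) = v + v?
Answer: 2*I*√11173 ≈ 211.4*I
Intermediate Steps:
J(v, H) = 2*v
√(-44328 + J(-182, 192)) = √(-44328 + 2*(-182)) = √(-44328 - 364) = √(-44692) = 2*I*√11173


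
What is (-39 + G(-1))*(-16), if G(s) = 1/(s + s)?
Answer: 632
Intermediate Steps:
G(s) = 1/(2*s)
(-39 + G(-1))*(-16) = (-39 + (1/2)/(-1))*(-16) = (-39 + (1/2)*(-1))*(-16) = (-39 - 1/2)*(-16) = -79/2*(-16) = 632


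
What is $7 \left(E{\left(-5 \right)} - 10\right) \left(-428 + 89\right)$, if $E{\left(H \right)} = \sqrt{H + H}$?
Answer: $23730 - 2373 i \sqrt{10} \approx 23730.0 - 7504.1 i$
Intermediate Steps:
$E{\left(H \right)} = \sqrt{2} \sqrt{H}$ ($E{\left(H \right)} = \sqrt{2 H} = \sqrt{2} \sqrt{H}$)
$7 \left(E{\left(-5 \right)} - 10\right) \left(-428 + 89\right) = 7 \left(\sqrt{2} \sqrt{-5} - 10\right) \left(-428 + 89\right) = 7 \left(\sqrt{2} i \sqrt{5} - 10\right) \left(-339\right) = 7 \left(i \sqrt{10} - 10\right) \left(-339\right) = 7 \left(-10 + i \sqrt{10}\right) \left(-339\right) = \left(-70 + 7 i \sqrt{10}\right) \left(-339\right) = 23730 - 2373 i \sqrt{10}$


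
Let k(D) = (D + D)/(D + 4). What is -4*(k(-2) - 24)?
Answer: 104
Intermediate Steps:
k(D) = 2*D/(4 + D) (k(D) = (2*D)/(4 + D) = 2*D/(4 + D))
-4*(k(-2) - 24) = -4*(2*(-2)/(4 - 2) - 24) = -4*(2*(-2)/2 - 24) = -4*(2*(-2)*(½) - 24) = -4*(-2 - 24) = -4*(-26) = 104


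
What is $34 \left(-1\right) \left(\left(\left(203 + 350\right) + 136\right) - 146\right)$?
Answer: $-18462$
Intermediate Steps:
$34 \left(-1\right) \left(\left(\left(203 + 350\right) + 136\right) - 146\right) = - 34 \left(\left(553 + 136\right) - 146\right) = - 34 \left(689 - 146\right) = \left(-34\right) 543 = -18462$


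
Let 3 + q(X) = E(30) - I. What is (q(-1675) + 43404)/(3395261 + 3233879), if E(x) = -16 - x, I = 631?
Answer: 10681/1657285 ≈ 0.0064449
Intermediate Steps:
q(X) = -680 (q(X) = -3 + ((-16 - 1*30) - 1*631) = -3 + ((-16 - 30) - 631) = -3 + (-46 - 631) = -3 - 677 = -680)
(q(-1675) + 43404)/(3395261 + 3233879) = (-680 + 43404)/(3395261 + 3233879) = 42724/6629140 = 42724*(1/6629140) = 10681/1657285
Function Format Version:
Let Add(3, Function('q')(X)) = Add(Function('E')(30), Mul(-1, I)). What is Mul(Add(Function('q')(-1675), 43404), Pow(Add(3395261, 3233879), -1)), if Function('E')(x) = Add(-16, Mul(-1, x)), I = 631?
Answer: Rational(10681, 1657285) ≈ 0.0064449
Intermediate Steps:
Function('q')(X) = -680 (Function('q')(X) = Add(-3, Add(Add(-16, Mul(-1, 30)), Mul(-1, 631))) = Add(-3, Add(Add(-16, -30), -631)) = Add(-3, Add(-46, -631)) = Add(-3, -677) = -680)
Mul(Add(Function('q')(-1675), 43404), Pow(Add(3395261, 3233879), -1)) = Mul(Add(-680, 43404), Pow(Add(3395261, 3233879), -1)) = Mul(42724, Pow(6629140, -1)) = Mul(42724, Rational(1, 6629140)) = Rational(10681, 1657285)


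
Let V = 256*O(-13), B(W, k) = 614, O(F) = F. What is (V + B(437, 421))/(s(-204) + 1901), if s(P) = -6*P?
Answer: -2714/3125 ≈ -0.86848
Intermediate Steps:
V = -3328 (V = 256*(-13) = -3328)
(V + B(437, 421))/(s(-204) + 1901) = (-3328 + 614)/(-6*(-204) + 1901) = -2714/(1224 + 1901) = -2714/3125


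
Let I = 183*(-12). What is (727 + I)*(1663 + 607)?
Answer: -3334630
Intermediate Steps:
I = -2196
(727 + I)*(1663 + 607) = (727 - 2196)*(1663 + 607) = -1469*2270 = -3334630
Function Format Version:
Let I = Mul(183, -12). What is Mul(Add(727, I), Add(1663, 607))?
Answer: -3334630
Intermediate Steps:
I = -2196
Mul(Add(727, I), Add(1663, 607)) = Mul(Add(727, -2196), Add(1663, 607)) = Mul(-1469, 2270) = -3334630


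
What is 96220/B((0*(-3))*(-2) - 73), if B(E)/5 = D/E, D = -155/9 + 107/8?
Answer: 101146464/277 ≈ 3.6515e+5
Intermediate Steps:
D = -277/72 (D = -155*1/9 + 107*(1/8) = -155/9 + 107/8 = -277/72 ≈ -3.8472)
B(E) = -1385/(72*E) (B(E) = 5*(-277/(72*E)) = -1385/(72*E))
96220/B((0*(-3))*(-2) - 73) = 96220/((-1385/(72*((0*(-3))*(-2) - 73)))) = 96220/((-1385/(72*(0*(-2) - 73)))) = 96220/((-1385/(72*(0 - 73)))) = 96220/((-1385/72/(-73))) = 96220/((-1385/72*(-1/73))) = 96220/(1385/5256) = 96220*(5256/1385) = 101146464/277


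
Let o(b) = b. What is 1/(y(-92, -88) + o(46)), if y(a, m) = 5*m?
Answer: -1/394 ≈ -0.0025381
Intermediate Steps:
1/(y(-92, -88) + o(46)) = 1/(5*(-88) + 46) = 1/(-440 + 46) = 1/(-394) = -1/394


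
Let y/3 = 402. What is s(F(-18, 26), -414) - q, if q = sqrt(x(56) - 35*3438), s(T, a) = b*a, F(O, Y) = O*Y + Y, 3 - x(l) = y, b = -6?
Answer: 2484 - I*sqrt(121533) ≈ 2484.0 - 348.62*I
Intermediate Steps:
y = 1206 (y = 3*402 = 1206)
x(l) = -1203 (x(l) = 3 - 1*1206 = 3 - 1206 = -1203)
F(O, Y) = Y + O*Y
s(T, a) = -6*a
q = I*sqrt(121533) (q = sqrt(-1203 - 35*3438) = sqrt(-1203 - 1*120330) = sqrt(-1203 - 120330) = sqrt(-121533) = I*sqrt(121533) ≈ 348.62*I)
s(F(-18, 26), -414) - q = -6*(-414) - I*sqrt(121533) = 2484 - I*sqrt(121533)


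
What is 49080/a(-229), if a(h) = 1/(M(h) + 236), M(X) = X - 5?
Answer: 98160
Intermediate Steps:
M(X) = -5 + X
a(h) = 1/(231 + h) (a(h) = 1/((-5 + h) + 236) = 1/(231 + h))
49080/a(-229) = 49080/(1/(231 - 229)) = 49080/(1/2) = 49080*2 = 98160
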